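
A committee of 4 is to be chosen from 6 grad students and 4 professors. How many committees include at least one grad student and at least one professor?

194

Total 4-person selections from all 10: C(10,4) = 210.
Subtract selections that omit an entire group: no grad students → C(4,4) = 1; no professors → C(6,4) = 15.
Both groups omitted at once is impossible, so 210 − 16 = 194.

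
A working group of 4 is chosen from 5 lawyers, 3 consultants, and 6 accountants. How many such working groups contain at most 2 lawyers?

Split by how many lawyers are chosen (0 through 2).
Sum: C(5,0)·C(9,4) + C(5,1)·C(9,3) + C(5,2)·C(9,2) = 126 + 420 + 360 = 906.

906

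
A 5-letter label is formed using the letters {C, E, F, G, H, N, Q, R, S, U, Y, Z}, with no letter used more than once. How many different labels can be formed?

95040

Choose and order 5 of the 12 symbols: the first letter has 12 options, the next 11, and so on down to 8.
12 × 11 × 10 × 9 × 8 = 95040.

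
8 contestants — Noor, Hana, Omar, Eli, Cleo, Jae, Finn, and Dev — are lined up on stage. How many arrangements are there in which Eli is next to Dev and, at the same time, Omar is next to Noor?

Treat {Eli,Dev} as one block (2 orders) and {Omar,Noor} as another (2 orders).
That leaves 6 units to arrange: 2 × 2 × 6! = 4 × 720 = 2880.

2880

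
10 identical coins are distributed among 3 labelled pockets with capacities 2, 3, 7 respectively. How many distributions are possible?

Ignoring the caps, the number of non-negative solutions to x_1+…+x_3 = 10 is C(12,2) = 66.
Subtract solutions that violate a single cap (substitute x_i' = x_i − (cap_i+1)): x_1 ≥ 3 gives C(9,2) = 36; x_2 ≥ 4 gives C(8,2) = 28; x_3 ≥ 8 gives C(4,2) = 6. Together 70.
Add back pairs where two caps are both exceeded: 10 + 0 + 0 = 10.
By inclusion–exclusion the count is 66 − 70 + 10 = 6.

6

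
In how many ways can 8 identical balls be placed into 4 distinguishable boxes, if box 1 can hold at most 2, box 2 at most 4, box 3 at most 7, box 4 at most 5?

79

By stars and bars, unrestricted non-negative solutions to x_1+…+x_4 = 8 number C(8+3,3) = 165.
Subtract solutions that violate a single cap (substitute x_i' = x_i − (cap_i+1)): x_1 ≥ 3 gives C(8,3) = 56; x_2 ≥ 5 gives C(6,3) = 20; x_3 ≥ 8 gives C(3,3) = 1; x_4 ≥ 6 gives C(5,3) = 10. Together 87.
Add back pairs where two caps are both exceeded: 1 + 0 + 0 + 0 + 0 + 0 = 1.
By inclusion–exclusion the count is 165 − 87 + 1 = 79.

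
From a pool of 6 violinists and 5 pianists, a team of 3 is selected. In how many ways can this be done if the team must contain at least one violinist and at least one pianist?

135

With no constraint there are C(11,3) = 165 possible selections.
Subtract selections that omit an entire group: no violinists → C(5,3) = 10; no pianists → C(6,3) = 20.
Both groups omitted at once is impossible, so 165 − 30 = 135.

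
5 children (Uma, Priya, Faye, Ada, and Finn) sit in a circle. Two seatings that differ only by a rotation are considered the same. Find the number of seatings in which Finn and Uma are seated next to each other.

12

Treat {Finn, Uma} as one unit (2 internal orders) and seat the resulting 4 units around the table: (3)! circular arrangements.
So 2 × (3)! = 2 × 6 = 12.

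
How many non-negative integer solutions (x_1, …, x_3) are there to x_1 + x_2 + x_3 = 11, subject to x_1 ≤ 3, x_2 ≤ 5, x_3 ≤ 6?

Without the upper bounds there are C(13,2) = 78 ways to split 11 among 3 variables.
Subtract solutions that violate a single cap (substitute x_i' = x_i − (cap_i+1)): x_1 ≥ 4 gives C(9,2) = 36; x_2 ≥ 6 gives C(7,2) = 21; x_3 ≥ 7 gives C(6,2) = 15. Together 72.
Add back pairs where two caps are both exceeded: 3 + 1 + 0 = 4.
By inclusion–exclusion the count is 78 − 72 + 4 = 10.

10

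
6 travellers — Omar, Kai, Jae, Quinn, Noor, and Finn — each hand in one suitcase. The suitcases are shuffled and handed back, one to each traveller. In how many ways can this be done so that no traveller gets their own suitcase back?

Let Aᵢ be the assignments in which traveller i gets their own suitcase. We want the size of the complement of A₁∪…∪A_6.
By inclusion–exclusion this is Σ_{j=0}^{6} (−1)^j C(6,j)·(6−j)!.
Computing: 720 − 720 + 360 − 120 + 30 − 6 + 1 = 265.

265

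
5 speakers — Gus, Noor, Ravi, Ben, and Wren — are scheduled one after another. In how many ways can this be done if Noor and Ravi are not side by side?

Of the 5! = 120 arrangements, those with Noor and Ravi adjacent number 2 × 4! = 48 (treat the pair as a block with 2 internal orders).
Complementary counting: 120 − 48 = 72.

72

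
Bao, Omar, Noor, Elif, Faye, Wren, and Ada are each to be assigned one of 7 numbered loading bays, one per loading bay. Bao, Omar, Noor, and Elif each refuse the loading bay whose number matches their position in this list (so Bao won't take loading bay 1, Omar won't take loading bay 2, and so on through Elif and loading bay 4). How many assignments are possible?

2790

Let Aᵢ (for 1 ≤ i ≤ 4) be the placements that put person i in their forbidden loading bay. Any j of these fix j positions, leaving (7−j)! ways to fill the rest, and there are C(4,j) ways to pick which j.
By inclusion–exclusion, the number of valid placements is Σ_{j=0}^{4} (−1)^j C(4,j)·(7−j)!.
Computing: 5040 − 2880 + 720 − 96 + 6 = 2790.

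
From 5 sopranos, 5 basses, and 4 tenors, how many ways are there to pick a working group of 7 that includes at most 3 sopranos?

Split by how many sopranos are chosen (0 through 3).
Sum: C(5,0)·C(9,7) + C(5,1)·C(9,6) + C(5,2)·C(9,5) + C(5,3)·C(9,4) = 36 + 420 + 1260 + 1260 = 2976.

2976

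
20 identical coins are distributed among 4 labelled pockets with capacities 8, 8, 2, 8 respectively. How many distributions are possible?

Ignoring the caps, the number of non-negative solutions to x_1+…+x_4 = 20 is C(23,3) = 1771.
Subtract solutions that violate a single cap (substitute x_i' = x_i − (cap_i+1)): x_1 ≥ 9 gives C(14,3) = 364; x_2 ≥ 9 gives C(14,3) = 364; x_3 ≥ 3 gives C(20,3) = 1140; x_4 ≥ 9 gives C(14,3) = 364. Together 2232.
Add back pairs where two caps are both exceeded: 10 + 165 + 10 + 165 + 10 + 165 = 525.
By inclusion–exclusion the count is 1771 − 2232 + 525 = 64.

64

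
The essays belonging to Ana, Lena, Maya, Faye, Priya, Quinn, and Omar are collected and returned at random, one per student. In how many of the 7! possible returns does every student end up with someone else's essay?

This is the derangement count D_7: permutations of 7 items with no fixed point.
By inclusion–exclusion this is Σ_{j=0}^{7} (−1)^j C(7,j)·(7−j)!.
Computing: 5040 − 5040 + 2520 − 840 + 210 − 42 + 7 − 1 = 1854.

1854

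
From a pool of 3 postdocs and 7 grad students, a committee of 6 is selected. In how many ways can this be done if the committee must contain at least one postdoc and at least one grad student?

203

With no constraint there are C(10,6) = 210 possible selections.
Subtract selections that omit an entire group: no postdocs → C(7,6) = 7; no grad students → C(3,6) = 0.
Both groups omitted at once is impossible, so 210 − 7 = 203.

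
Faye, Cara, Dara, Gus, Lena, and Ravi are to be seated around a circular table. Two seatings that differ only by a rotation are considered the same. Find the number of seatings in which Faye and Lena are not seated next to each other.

72

All circular seatings of 6 people number (5)! = 120.
Those with Faye next to Lena: fuse the pair into one unit and seat 5 units around a circle — 2·(4)! = 48.
Subtracting, 120 − 48 = 72.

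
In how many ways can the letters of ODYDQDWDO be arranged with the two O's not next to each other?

5880

Total arrangements of ODYDQDWDO: 9!/(4!·2!) = 7560.
Arrangements with the O's together: treat OO as one letter, giving (8)!/(4!) = 1680.
Subtracting, 7560 − 1680 = 5880 arrangements keep the O's apart.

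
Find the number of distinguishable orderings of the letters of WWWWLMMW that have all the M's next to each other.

42

Treat the 2 copies of M as a single block. The multiset to arrange is then {MM, L, W, W, W, W, W}, 7 items in all.
That gives (7)!/(5!) = 42 arrangements.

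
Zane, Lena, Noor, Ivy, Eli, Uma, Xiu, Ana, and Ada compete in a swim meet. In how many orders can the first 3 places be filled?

There are 9 choices for 1st place, 8 for 2nd, and 7 for 3rd.
That gives 9 × 8 × 7 = 504.

504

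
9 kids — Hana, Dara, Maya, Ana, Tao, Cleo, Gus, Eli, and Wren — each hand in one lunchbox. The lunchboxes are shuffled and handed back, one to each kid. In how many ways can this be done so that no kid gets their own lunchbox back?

Count assignments avoiding every fixed point. For any j of the 9 kids fixed to their own lunchbox, the other 9−j can be arranged in (9−j)! ways.
By inclusion–exclusion this is Σ_{j=0}^{9} (−1)^j C(9,j)·(9−j)!.
Computing: 362880 − 362880 + 181440 − 60480 + 15120 − 3024 + 504 − 72 + 9 − 1 = 133496.

133496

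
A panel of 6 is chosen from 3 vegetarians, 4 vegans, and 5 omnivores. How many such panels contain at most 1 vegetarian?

462

Split by how many vegetarians are chosen (0 through 1).
Sum: C(3,0)·C(9,6) + C(3,1)·C(9,5) = 84 + 378 = 462.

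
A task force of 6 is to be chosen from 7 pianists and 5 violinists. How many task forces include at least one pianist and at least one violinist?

Total 6-person selections from all 12: C(12,6) = 924.
Subtract selections that omit an entire group: no pianists → C(5,6) = 0; no violinists → C(7,6) = 7.
Both groups omitted at once is impossible, so 924 − 7 = 917.

917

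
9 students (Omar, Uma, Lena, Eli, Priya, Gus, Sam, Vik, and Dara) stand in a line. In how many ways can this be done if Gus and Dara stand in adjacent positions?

80640

Place the 7 others and the Gus-Dara pair as 8 objects in a line; the pair has 2 internal arrangements.
So the count is 2·(8)! = 80640.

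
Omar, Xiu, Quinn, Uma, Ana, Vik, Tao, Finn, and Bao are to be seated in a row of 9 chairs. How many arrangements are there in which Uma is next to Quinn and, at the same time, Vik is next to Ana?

Treat {Uma,Quinn} as one block (2 orders) and {Vik,Ana} as another (2 orders).
That leaves 7 units to arrange: 2 × 2 × 7! = 4 × 5040 = 20160.

20160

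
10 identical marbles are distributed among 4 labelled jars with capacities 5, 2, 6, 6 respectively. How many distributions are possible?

97

Ignoring the caps, the number of non-negative solutions to x_1+…+x_4 = 10 is C(13,3) = 286.
Subtract solutions that violate a single cap (substitute x_i' = x_i − (cap_i+1)): x_1 ≥ 6 gives C(7,3) = 35; x_2 ≥ 3 gives C(10,3) = 120; x_3 ≥ 7 gives C(6,3) = 20; x_4 ≥ 7 gives C(6,3) = 20. Together 195.
Add back pairs where two caps are both exceeded: 4 + 0 + 0 + 1 + 1 + 0 = 6.
By inclusion–exclusion the count is 286 − 195 + 6 = 97.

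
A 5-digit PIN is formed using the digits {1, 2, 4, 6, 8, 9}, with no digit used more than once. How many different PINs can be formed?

With no repetition, fill the 5 digits in order: 6 choices, then 5, down to 2.
That product is 6 × 5 × 4 × 3 × 2 = 720.

720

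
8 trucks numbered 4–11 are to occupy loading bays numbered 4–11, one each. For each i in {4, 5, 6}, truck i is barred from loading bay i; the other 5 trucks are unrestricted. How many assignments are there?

Let Aᵢ (for i ∈ {4, 5, 6}) be the placements that put truck i in its forbidden loading bay. Any j of these fix j positions, leaving (8−j)! ways to fill the rest, and there are C(3,j) ways to pick which j.
By inclusion–exclusion, the number of valid placements is Σ_{j=0}^{3} (−1)^j C(3,j)·(8−j)!.
Computing: 40320 − 15120 + 2160 − 120 = 27240.

27240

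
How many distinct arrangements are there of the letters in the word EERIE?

20

The 5 letters of EERIE have repeats: E appearing 3 times.
So there are 5! / (3!) = 20 distinguishable arrangements.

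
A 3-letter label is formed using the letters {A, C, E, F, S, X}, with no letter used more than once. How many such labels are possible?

Choose and order 3 of the 6 symbols: the first letter has 6 options, the next 5, then 4.
That product is 6 × 5 × 4 = 120.

120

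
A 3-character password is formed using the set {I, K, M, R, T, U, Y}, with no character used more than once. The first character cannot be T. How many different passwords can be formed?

180

The first character has 7−1 = 6 choices (anything except T).
The remaining 2 characters are filled from the other 6 symbols without repetition: 6 × 5 = 30.
Total: 6 × 30 = 180.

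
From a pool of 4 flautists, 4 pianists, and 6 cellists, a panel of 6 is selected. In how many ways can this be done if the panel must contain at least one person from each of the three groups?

With no constraint there are C(14,6) = 3003 possible selections.
Selections missing a whole group: no flautists → C(10,6) = 210; no pianists → C(10,6) = 210; no cellists → C(8,6) = 28.
Add back selections omitting two groups (i.e. drawn from a single group): C(4,6) + C(4,6) + C(6,6) = 1.
By inclusion–exclusion: 3003 − 448 + 1 = 2556.

2556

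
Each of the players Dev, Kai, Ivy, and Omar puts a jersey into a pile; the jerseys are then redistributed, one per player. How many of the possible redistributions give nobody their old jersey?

9

Count assignments avoiding every fixed point. For any j of the 4 players fixed to their old jersey, the other 4−j can be arranged in (4−j)! ways.
By inclusion–exclusion this is Σ_{j=0}^{4} (−1)^j C(4,j)·(4−j)!.
Computing: 24 − 24 + 12 − 4 + 1 = 9.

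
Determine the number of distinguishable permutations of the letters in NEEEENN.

The 7 letters of NEEEENN have repeats: E appearing 4 times and N appearing 3 times.
The number of distinct arrangements is 7!/(4!·3!) = 5040/144 = 35.

35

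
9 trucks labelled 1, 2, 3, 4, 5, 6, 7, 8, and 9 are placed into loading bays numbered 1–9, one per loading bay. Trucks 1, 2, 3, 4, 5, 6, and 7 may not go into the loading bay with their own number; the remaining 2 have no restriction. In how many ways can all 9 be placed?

Let Aᵢ (for 1 ≤ i ≤ 7) be the placements that put truck i in its forbidden loading bay. Any j of these fix j positions, leaving (9−j)! ways to fill the rest, and there are C(7,j) ways to pick which j.
By inclusion–exclusion, the number of valid placements is Σ_{j=0}^{7} (−1)^j C(7,j)·(9−j)!.
Computing: 362880 − 282240 + 105840 − 25200 + 4200 − 504 + 42 − 2 = 165016.

165016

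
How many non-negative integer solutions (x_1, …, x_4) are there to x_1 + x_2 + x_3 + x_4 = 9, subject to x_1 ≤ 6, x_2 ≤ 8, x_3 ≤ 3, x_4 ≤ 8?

152

By stars and bars, unrestricted non-negative solutions to x_1+…+x_4 = 9 number C(9+3,3) = 220.
Subtract solutions that violate a single cap (substitute x_i' = x_i − (cap_i+1)): x_1 ≥ 7 gives C(5,3) = 10; x_2 ≥ 9 gives C(3,3) = 1; x_3 ≥ 4 gives C(8,3) = 56; x_4 ≥ 9 gives C(3,3) = 1. Together 68.
No two caps can be exceeded simultaneously, so the pair terms are all 0.
By inclusion–exclusion the count is 220 − 68 + 0 = 152.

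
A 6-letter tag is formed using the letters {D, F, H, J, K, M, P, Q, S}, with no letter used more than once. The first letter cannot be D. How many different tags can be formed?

The first letter has 9−1 = 8 choices (anything except D).
The remaining 5 letters are filled from the other 8 symbols without repetition: 8 × 7 × 6 × 5 × 4 = 6720.
Total: 8 × 6720 = 53760.

53760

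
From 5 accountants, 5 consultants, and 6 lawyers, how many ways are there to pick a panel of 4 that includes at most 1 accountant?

1155

Split by how many accountants are chosen (0 through 1).
Sum: C(5,0)·C(11,4) + C(5,1)·C(11,3) = 330 + 825 = 1155.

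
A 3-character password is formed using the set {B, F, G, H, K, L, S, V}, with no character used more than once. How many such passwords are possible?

336

This is a permutation of 3 out of 8: P(8,3) = 8!/5!.
That product is 8 × 7 × 6 = 336.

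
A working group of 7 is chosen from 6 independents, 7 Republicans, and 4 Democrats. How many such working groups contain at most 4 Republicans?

Split by how many Republicans are chosen (0 through 4).
Sum: C(7,0)·C(10,7) + C(7,1)·C(10,6) + C(7,2)·C(10,5) + C(7,3)·C(10,4) + C(7,4)·C(10,3) = 120 + 1470 + 5292 + 7350 + 4200 = 18432.

18432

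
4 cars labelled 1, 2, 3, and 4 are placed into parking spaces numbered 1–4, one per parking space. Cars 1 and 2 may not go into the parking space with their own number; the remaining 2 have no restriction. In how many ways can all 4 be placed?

14

Let Aᵢ (for i ∈ {1, 2}) be the placements that put car i in its forbidden parking space. Any j of these fix j positions, leaving (4−j)! ways to fill the rest, and there are C(2,j) ways to pick which j.
By inclusion–exclusion, the number of valid placements is Σ_{j=0}^{2} (−1)^j C(2,j)·(4−j)!.
Computing: 24 − 12 + 2 = 14.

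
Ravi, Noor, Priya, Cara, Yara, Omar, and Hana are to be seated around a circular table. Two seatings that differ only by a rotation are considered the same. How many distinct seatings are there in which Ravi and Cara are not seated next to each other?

480

Without the restriction there are (6)! = 720 seatings.
Those with Ravi next to Cara: fuse the pair into one unit and seat 6 units around a circle — 2·(5)! = 240.
Subtracting, 720 − 240 = 480.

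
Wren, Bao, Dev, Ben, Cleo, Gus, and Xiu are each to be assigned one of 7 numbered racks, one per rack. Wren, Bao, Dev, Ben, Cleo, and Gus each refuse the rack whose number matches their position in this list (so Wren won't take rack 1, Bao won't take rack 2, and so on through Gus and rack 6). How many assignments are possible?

Let Aᵢ (for 1 ≤ i ≤ 6) be the placements that put person i in their forbidden rack. Any j of these fix j positions, leaving (7−j)! ways to fill the rest, and there are C(6,j) ways to pick which j.
By inclusion–exclusion, the number of valid placements is Σ_{j=0}^{6} (−1)^j C(6,j)·(7−j)!.
Computing: 5040 − 4320 + 1800 − 480 + 90 − 12 + 1 = 2119.

2119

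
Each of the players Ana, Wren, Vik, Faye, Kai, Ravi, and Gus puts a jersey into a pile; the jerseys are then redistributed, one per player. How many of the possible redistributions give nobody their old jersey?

1854

Count assignments avoiding every fixed point. For any j of the 7 players fixed to their old jersey, the other 7−j can be arranged in (7−j)! ways.
By inclusion–exclusion this is Σ_{j=0}^{7} (−1)^j C(7,j)·(7−j)!.
Computing: 5040 − 5040 + 2520 − 840 + 210 − 42 + 7 − 1 = 1854.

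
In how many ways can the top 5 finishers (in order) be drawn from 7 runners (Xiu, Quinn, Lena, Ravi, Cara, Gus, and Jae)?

2520

There are 7 choices for 1st place, 6 for 2nd, and so on down to 3 for position 5.
That gives 7 × 6 × 5 × 4 × 3 = 2520.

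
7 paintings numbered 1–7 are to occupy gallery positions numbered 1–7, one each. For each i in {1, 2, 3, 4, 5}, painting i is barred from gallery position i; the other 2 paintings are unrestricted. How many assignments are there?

2428

Let Aᵢ (for 1 ≤ i ≤ 5) be the placements that put painting i in its forbidden gallery position. Any j of these fix j positions, leaving (7−j)! ways to fill the rest, and there are C(5,j) ways to pick which j.
By inclusion–exclusion, the number of valid placements is Σ_{j=0}^{5} (−1)^j C(5,j)·(7−j)!.
Computing: 5040 − 3600 + 1200 − 240 + 30 − 2 = 2428.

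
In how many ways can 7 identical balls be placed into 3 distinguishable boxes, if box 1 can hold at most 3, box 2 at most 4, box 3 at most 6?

Ignoring the caps, the number of non-negative solutions to x_1+…+x_3 = 7 is C(9,2) = 36.
Subtract solutions that violate a single cap (substitute x_i' = x_i − (cap_i+1)): x_1 ≥ 4 gives C(5,2) = 10; x_2 ≥ 5 gives C(4,2) = 6; x_3 ≥ 7 gives C(2,2) = 1. Together 17.
No two caps can be exceeded simultaneously, so the pair terms are all 0.
By inclusion–exclusion the count is 36 − 17 + 0 = 19.

19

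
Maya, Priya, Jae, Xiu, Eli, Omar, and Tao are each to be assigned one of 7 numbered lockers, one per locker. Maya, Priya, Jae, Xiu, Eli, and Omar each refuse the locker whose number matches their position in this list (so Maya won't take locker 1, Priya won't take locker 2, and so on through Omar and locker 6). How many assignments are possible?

2119

Let Aᵢ (for 1 ≤ i ≤ 6) be the placements that put person i in their forbidden locker. Any j of these fix j positions, leaving (7−j)! ways to fill the rest, and there are C(6,j) ways to pick which j.
By inclusion–exclusion, the number of valid placements is Σ_{j=0}^{6} (−1)^j C(6,j)·(7−j)!.
Computing: 5040 − 4320 + 1800 − 480 + 90 − 12 + 1 = 2119.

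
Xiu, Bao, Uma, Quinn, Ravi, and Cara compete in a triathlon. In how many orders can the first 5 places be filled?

720

There are 6 choices for 1st place, 5 for 2nd, and so on down to 2 for position 5.
That gives 6 × 5 × 4 × 3 × 2 = 720.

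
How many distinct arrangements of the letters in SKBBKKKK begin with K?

105

Fix K in the first position and arrange the remaining 7 letters.
Those 7 letters have B appearing twice and K appearing 4 times, giving (7)!/(4!·2!) = 105.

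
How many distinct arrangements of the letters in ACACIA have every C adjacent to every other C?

20

Treat the 2 copies of C as a single block. The multiset to arrange is then {CC, A, A, A, I}, 5 items in all.
That gives (5)!/(3!) = 20 arrangements.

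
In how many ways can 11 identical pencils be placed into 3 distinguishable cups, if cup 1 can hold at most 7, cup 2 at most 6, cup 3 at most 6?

38

By stars and bars, unrestricted non-negative solutions to x_1+…+x_3 = 11 number C(11+2,2) = 78.
Subtract solutions that violate a single cap (substitute x_i' = x_i − (cap_i+1)): x_1 ≥ 8 gives C(5,2) = 10; x_2 ≥ 7 gives C(6,2) = 15; x_3 ≥ 7 gives C(6,2) = 15. Together 40.
No two caps can be exceeded simultaneously, so the pair terms are all 0.
By inclusion–exclusion the count is 78 − 40 + 0 = 38.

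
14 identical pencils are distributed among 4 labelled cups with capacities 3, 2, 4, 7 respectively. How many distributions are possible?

Without the upper bounds there are C(17,3) = 680 ways to split 14 among 4 cups.
Subtract solutions that violate a single cap (substitute x_i' = x_i − (cap_i+1)): x_1 ≥ 4 gives C(13,3) = 286; x_2 ≥ 3 gives C(14,3) = 364; x_3 ≥ 5 gives C(12,3) = 220; x_4 ≥ 8 gives C(9,3) = 84. Together 954.
Add back pairs where two caps are both exceeded: 120 + 56 + 10 + 84 + 20 + 4 = 294.
Subtract triples: 10 + 0 + 0 + 0 = 10.
By inclusion–exclusion the count is 680 − 954 + 294 − 10 = 10.

10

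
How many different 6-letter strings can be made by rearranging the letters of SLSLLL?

15

SLSLLL has 6 letters with L appearing 4 times and S appearing twice.
So there are 6! / (4!·2!) = 15 distinguishable arrangements.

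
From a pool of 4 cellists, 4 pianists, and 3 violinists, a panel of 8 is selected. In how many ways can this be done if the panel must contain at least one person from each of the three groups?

Total 8-person selections from all 11: C(11,8) = 165.
Selections missing a whole group: no cellists → C(7,8) = 0; no pianists → C(7,8) = 0; no violinists → C(8,8) = 1.
Add back selections omitting two groups (i.e. drawn from a single group): C(4,8) + C(4,8) + C(3,8) = 0.
By inclusion–exclusion: 165 − 1 + 0 = 164.

164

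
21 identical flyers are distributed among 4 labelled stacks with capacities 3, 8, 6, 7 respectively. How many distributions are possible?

Ignoring the caps, the number of non-negative solutions to x_1+…+x_4 = 21 is C(24,3) = 2024.
Subtract solutions that violate a single cap (substitute x_i' = x_i − (cap_i+1)): x_1 ≥ 4 gives C(20,3) = 1140; x_2 ≥ 9 gives C(15,3) = 455; x_3 ≥ 7 gives C(17,3) = 680; x_4 ≥ 8 gives C(16,3) = 560. Together 2835.
Add back pairs where two caps are both exceeded: 165 + 286 + 220 + 56 + 35 + 84 = 846.
Subtract triples: 4 + 1 + 10 + 0 = 15.
By inclusion–exclusion the count is 2024 − 2835 + 846 − 15 = 20.

20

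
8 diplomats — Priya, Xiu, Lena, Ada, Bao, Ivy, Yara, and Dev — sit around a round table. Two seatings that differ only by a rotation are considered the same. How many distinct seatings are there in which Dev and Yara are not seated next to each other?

All circular seatings of 8 people number (7)! = 5040.
Those with Dev next to Yara: fuse the pair into one unit and seat 7 units around a circle — 2·(6)! = 1440.
Subtracting, 5040 − 1440 = 3600.

3600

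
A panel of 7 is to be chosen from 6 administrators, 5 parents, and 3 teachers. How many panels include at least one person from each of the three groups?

Unrestricted: C(14,7) = 3432 ways to pick any 7 of the 14.
Subtract selections that omit an entire group: no administrators → C(8,7) = 8; no parents → C(9,7) = 36; no teachers → C(11,7) = 330.
Add back selections omitting two groups (i.e. drawn from a single group): C(6,7) + C(5,7) + C(3,7) = 0.
By inclusion–exclusion: 3432 − 374 + 0 = 3058.

3058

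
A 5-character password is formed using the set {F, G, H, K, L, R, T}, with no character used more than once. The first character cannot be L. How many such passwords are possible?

The first character has 7−1 = 6 choices (anything except L).
The remaining 4 characters are filled from the other 6 symbols without repetition: 6 × 5 × 4 × 3 = 360.
Total: 6 × 360 = 2160.

2160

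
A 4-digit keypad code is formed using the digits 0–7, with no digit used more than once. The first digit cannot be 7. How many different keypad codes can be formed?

1470

The first digit has 8−1 = 7 choices (anything except 7).
The remaining 3 digits are filled from the other 7 symbols without repetition: 7 × 6 × 5 = 210.
Total: 7 × 210 = 1470.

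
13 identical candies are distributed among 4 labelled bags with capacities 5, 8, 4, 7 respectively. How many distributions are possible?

Ignoring the caps, the number of non-negative solutions to x_1+…+x_4 = 13 is C(16,3) = 560.
Subtract solutions that violate a single cap (substitute x_i' = x_i − (cap_i+1)): x_1 ≥ 6 gives C(10,3) = 120; x_2 ≥ 9 gives C(7,3) = 35; x_3 ≥ 5 gives C(11,3) = 165; x_4 ≥ 8 gives C(8,3) = 56. Together 376.
Add back pairs where two caps are both exceeded: 0 + 10 + 0 + 0 + 0 + 1 = 11.
By inclusion–exclusion the count is 560 − 376 + 11 = 195.

195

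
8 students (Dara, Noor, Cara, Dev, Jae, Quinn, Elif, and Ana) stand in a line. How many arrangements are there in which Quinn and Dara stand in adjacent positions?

10080

Glue Quinn and Dara into one block (2 internal orders), leaving 7 units to arrange in a row.
So the count is 2·(7)! = 10080.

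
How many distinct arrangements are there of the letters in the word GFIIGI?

60

GFIIGI has 6 letters with G appearing twice and I appearing 3 times.
The number of distinct arrangements is 6!/(3!·2!) = 720/12 = 60.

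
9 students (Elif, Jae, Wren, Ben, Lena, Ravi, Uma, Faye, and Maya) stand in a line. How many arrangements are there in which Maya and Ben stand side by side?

80640

Treat {Maya, Ben} as a single unit. There are 8 units to order, and the pair itself can be ordered 2 ways.
So the count is 2·(8)! = 80640.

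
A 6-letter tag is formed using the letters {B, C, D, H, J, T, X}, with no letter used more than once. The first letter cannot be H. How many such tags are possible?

4320

The first letter has 7−1 = 6 choices (anything except H).
The remaining 5 letters are filled from the other 6 symbols without repetition: 6 × 5 × 4 × 3 × 2 = 720.
Total: 6 × 720 = 4320.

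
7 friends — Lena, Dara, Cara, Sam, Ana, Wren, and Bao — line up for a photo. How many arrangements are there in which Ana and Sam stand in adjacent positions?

1440

Glue Ana and Sam into one block (2 internal orders), leaving 6 units to arrange in a row.
So the count is 2·(6)! = 1440.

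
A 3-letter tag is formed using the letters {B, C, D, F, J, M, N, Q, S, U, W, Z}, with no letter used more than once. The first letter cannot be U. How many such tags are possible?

The first letter has 12−1 = 11 choices (anything except U).
The remaining 2 letters are filled from the other 11 symbols without repetition: 11 × 10 = 110.
Total: 11 × 110 = 1210.

1210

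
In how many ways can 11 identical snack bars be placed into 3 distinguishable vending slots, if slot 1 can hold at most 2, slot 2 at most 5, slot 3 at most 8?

Ignoring the caps, the number of non-negative solutions to x_1+…+x_3 = 11 is C(13,2) = 78.
Subtract solutions that violate a single cap (substitute x_i' = x_i − (cap_i+1)): x_1 ≥ 3 gives C(10,2) = 45; x_2 ≥ 6 gives C(7,2) = 21; x_3 ≥ 9 gives C(4,2) = 6. Together 72.
Add back pairs where two caps are both exceeded: 6 + 0 + 0 = 6.
By inclusion–exclusion the count is 78 − 72 + 6 = 12.

12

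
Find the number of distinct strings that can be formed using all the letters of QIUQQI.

QIUQQI has 6 letters with I appearing twice and Q appearing 3 times.
The number of distinct arrangements is 6!/(3!·2!) = 720/12 = 60.

60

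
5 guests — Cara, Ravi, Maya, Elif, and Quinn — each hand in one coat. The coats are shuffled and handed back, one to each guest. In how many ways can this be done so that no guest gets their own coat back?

Let Aᵢ be the assignments in which guest i gets their own coat. We want the size of the complement of A₁∪…∪A_5.
By inclusion–exclusion this is Σ_{j=0}^{5} (−1)^j C(5,j)·(5−j)!.
Computing: 120 − 120 + 60 − 20 + 5 − 1 = 44.

44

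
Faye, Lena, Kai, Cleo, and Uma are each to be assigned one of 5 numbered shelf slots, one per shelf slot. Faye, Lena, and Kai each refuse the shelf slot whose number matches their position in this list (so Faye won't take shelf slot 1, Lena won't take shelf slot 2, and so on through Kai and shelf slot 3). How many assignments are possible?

Let Aᵢ (for i ∈ {1, 2, 3}) be the placements that put person i in their forbidden shelf slot. Any j of these fix j positions, leaving (5−j)! ways to fill the rest, and there are C(3,j) ways to pick which j.
By inclusion–exclusion, the number of valid placements is Σ_{j=0}^{3} (−1)^j C(3,j)·(5−j)!.
Computing: 120 − 72 + 18 − 2 = 64.

64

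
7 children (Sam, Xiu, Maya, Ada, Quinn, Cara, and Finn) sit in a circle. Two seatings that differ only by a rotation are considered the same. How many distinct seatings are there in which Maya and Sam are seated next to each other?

Treat {Maya, Sam} as one unit (2 internal orders) and seat the resulting 6 units around the table: (5)! circular arrangements.
So 2 × (5)! = 2 × 120 = 240.

240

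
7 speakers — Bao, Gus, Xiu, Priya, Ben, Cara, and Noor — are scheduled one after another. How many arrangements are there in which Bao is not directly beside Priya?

3600

Of the 7! = 5040 arrangements, those with Bao and Priya adjacent number 2 × 6! = 1440 (treat the pair as a block with 2 internal orders).
Complementary counting: 5040 − 1440 = 3600.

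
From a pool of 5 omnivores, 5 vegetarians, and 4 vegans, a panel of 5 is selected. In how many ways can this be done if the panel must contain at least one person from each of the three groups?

1500

Unrestricted: C(14,5) = 2002 ways to pick any 5 of the 14.
Selections missing a whole group: no omnivores → C(9,5) = 126; no vegetarians → C(9,5) = 126; no vegans → C(10,5) = 252.
Add back selections omitting two groups (i.e. drawn from a single group): C(5,5) + C(5,5) + C(4,5) = 2.
By inclusion–exclusion: 2002 − 504 + 2 = 1500.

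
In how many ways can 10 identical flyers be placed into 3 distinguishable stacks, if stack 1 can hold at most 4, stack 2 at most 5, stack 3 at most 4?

Ignoring the caps, the number of non-negative solutions to x_1+…+x_3 = 10 is C(12,2) = 66.
Subtract solutions that violate a single cap (substitute x_i' = x_i − (cap_i+1)): x_1 ≥ 5 gives C(7,2) = 21; x_2 ≥ 6 gives C(6,2) = 15; x_3 ≥ 5 gives C(7,2) = 21. Together 57.
Add back pairs where two caps are both exceeded: 0 + 1 + 0 = 1.
By inclusion–exclusion the count is 66 − 57 + 1 = 10.

10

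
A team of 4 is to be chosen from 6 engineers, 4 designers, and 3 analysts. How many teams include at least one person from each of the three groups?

With no constraint there are C(13,4) = 715 possible selections.
Subtract selections that omit an entire group: no engineers → C(7,4) = 35; no designers → C(9,4) = 126; no analysts → C(10,4) = 210.
Add back selections omitting two groups (i.e. drawn from a single group): C(6,4) + C(4,4) + C(3,4) = 16.
By inclusion–exclusion: 715 − 371 + 16 = 360.

360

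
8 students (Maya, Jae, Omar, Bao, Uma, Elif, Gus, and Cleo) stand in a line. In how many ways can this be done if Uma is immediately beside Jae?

10080

Glue Uma and Jae into one block (2 internal orders), leaving 7 units to arrange in a row.
So the count is 2·(7)! = 10080.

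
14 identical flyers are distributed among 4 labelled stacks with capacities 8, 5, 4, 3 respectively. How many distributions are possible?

By stars and bars, unrestricted non-negative solutions to x_1+…+x_4 = 14 number C(14+3,3) = 680.
Subtract solutions that violate a single cap (substitute x_i' = x_i − (cap_i+1)): x_1 ≥ 9 gives C(8,3) = 56; x_2 ≥ 6 gives C(11,3) = 165; x_3 ≥ 5 gives C(12,3) = 220; x_4 ≥ 4 gives C(13,3) = 286. Together 727.
Add back pairs where two caps are both exceeded: 0 + 1 + 4 + 20 + 35 + 56 = 116.
By inclusion–exclusion the count is 680 − 727 + 116 = 69.

69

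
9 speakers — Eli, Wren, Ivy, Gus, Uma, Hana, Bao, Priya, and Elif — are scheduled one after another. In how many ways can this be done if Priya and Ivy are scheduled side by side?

Place the 7 others and the Priya-Ivy pair as 8 objects in a line; the pair has 2 internal arrangements.
That gives 2 × 8! = 2 × 40320 = 80640.

80640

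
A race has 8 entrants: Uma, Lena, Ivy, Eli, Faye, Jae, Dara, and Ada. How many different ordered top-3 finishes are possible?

336

There are 8 choices for 1st place, 7 for 2nd, and 6 for 3rd.
That gives 8 × 7 × 6 = 336.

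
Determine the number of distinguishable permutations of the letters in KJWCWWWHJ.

Letter multiplicities in KJWCWWWHJ: C×1, H×1, J×2, K×1, W×4.
So there are 9! / (4!·2!) = 7560 distinguishable arrangements.

7560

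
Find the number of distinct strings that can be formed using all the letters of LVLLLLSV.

168

Letter multiplicities in LVLLLLSV: L×5, S×1, V×2.
So there are 8! / (5!·2!) = 168 distinguishable arrangements.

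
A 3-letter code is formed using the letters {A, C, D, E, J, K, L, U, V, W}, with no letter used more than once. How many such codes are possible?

With no repetition, fill the 3 letters in order: 10 choices, then 9, down to 8.
10 × 9 × 8 = 720.

720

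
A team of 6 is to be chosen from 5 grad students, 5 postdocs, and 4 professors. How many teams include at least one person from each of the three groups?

2625

Unrestricted: C(14,6) = 3003 ways to pick any 6 of the 14.
Selections missing a whole group: no grad students → C(9,6) = 84; no postdocs → C(9,6) = 84; no professors → C(10,6) = 210.
Add back selections omitting two groups (i.e. drawn from a single group): C(5,6) + C(5,6) + C(4,6) = 0.
By inclusion–exclusion: 3003 − 378 + 0 = 2625.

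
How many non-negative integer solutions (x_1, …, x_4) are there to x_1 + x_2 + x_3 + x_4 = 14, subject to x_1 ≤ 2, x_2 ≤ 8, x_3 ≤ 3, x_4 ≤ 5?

Ignoring the caps, the number of non-negative solutions to x_1+…+x_4 = 14 is C(17,3) = 680.
Subtract solutions that violate a single cap (substitute x_i' = x_i − (cap_i+1)): x_1 ≥ 3 gives C(14,3) = 364; x_2 ≥ 9 gives C(8,3) = 56; x_3 ≥ 4 gives C(13,3) = 286; x_4 ≥ 6 gives C(11,3) = 165. Together 871.
Add back pairs where two caps are both exceeded: 10 + 120 + 56 + 4 + 0 + 35 = 225.
Subtract triples: 0 + 0 + 4 + 0 = 4.
By inclusion–exclusion the count is 680 − 871 + 225 − 4 = 30.

30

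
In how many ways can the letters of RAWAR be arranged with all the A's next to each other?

12

Treat the 2 copies of A as a single block. The multiset to arrange is then {AA, R, R, W}, 4 items in all.
That gives (4)!/(2!) = 12 arrangements.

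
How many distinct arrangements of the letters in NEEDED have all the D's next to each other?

Treat the 2 copies of D as a single block. The multiset to arrange is then {DD, E, E, E, N}, 5 items in all.
That gives (5)!/(3!) = 20 arrangements.

20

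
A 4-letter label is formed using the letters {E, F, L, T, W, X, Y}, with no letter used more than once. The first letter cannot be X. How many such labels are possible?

720

The first letter has 7−1 = 6 choices (anything except X).
The remaining 3 letters are filled from the other 6 symbols without repetition: 6 × 5 × 4 = 120.
Total: 6 × 120 = 720.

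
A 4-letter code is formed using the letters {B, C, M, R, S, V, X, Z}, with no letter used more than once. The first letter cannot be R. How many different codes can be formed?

The first letter has 8−1 = 7 choices (anything except R).
The remaining 3 letters are filled from the other 7 symbols without repetition: 7 × 6 × 5 = 210.
Total: 7 × 210 = 1470.

1470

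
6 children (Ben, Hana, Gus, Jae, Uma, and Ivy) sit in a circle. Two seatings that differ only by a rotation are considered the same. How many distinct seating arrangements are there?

120

Fix one person's seat to break rotational symmetry; the remaining 5 people can be arranged in (5)! = 120 ways.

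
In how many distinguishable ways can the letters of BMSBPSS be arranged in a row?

420

Letter multiplicities in BMSBPSS: B×2, M×1, P×1, S×3.
So there are 7! / (3!·2!) = 420 distinguishable arrangements.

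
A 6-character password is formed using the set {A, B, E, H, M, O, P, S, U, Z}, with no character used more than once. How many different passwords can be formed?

Choose and order 6 of the 10 symbols: the first character has 10 options, the next 9, and so on down to 5.
10 × 9 × 8 × 7 × 6 × 5 = 151200.

151200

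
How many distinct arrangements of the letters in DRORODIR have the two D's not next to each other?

1260

Total arrangements of DRORODIR: 8!/(3!·2!·2!) = 1680.
If the two D's are adjacent, glue them into one block, leaving 7 items to arrange: (7)!/(3!·2!) = 420 ways.
Subtracting, 1680 − 420 = 1260 arrangements keep the D's apart.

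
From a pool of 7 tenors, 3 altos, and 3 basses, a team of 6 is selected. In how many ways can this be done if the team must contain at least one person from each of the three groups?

With no constraint there are C(13,6) = 1716 possible selections.
Subtract selections that omit an entire group: no tenors → C(6,6) = 1; no altos → C(10,6) = 210; no basses → C(10,6) = 210.
Add back selections omitting two groups (i.e. drawn from a single group): C(7,6) + C(3,6) + C(3,6) = 7.
By inclusion–exclusion: 1716 − 421 + 7 = 1302.

1302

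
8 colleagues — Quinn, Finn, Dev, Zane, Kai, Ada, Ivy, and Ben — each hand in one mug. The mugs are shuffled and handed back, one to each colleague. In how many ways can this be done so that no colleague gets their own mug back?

14833

Let Aᵢ be the assignments in which colleague i gets their own mug. We want the size of the complement of A₁∪…∪A_8.
By inclusion–exclusion this is Σ_{j=0}^{8} (−1)^j C(8,j)·(8−j)!.
Computing: 40320 − 40320 + 20160 − 6720 + 1680 − 336 + 56 − 8 + 1 = 14833.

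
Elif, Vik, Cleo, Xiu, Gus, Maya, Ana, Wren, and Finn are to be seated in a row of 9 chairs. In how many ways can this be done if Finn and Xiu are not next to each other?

There are 9! = 362880 arrangements in all. If Finn and Xiu are adjacent, merging them into one block gives 2·(8)! = 80640 arrangements.
Complementary counting: 362880 − 80640 = 282240.

282240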